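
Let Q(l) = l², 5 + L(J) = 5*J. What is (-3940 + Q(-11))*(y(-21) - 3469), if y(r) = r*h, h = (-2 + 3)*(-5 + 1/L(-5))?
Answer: 128444427/10 ≈ 1.2844e+7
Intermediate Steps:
L(J) = -5 + 5*J
h = -151/30 (h = (-2 + 3)*(-5 + 1/(-5 + 5*(-5))) = 1*(-5 + 1/(-5 - 25)) = 1*(-5 + 1/(-30)) = 1*(-5 + 1*(-1/30)) = 1*(-5 - 1/30) = 1*(-151/30) = -151/30 ≈ -5.0333)
y(r) = -151*r/30 (y(r) = r*(-151/30) = -151*r/30)
(-3940 + Q(-11))*(y(-21) - 3469) = (-3940 + (-11)²)*(-151/30*(-21) - 3469) = (-3940 + 121)*(1057/10 - 3469) = -3819*(-33633/10) = 128444427/10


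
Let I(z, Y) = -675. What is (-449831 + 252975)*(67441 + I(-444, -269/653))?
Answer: -13143287696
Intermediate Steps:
(-449831 + 252975)*(67441 + I(-444, -269/653)) = (-449831 + 252975)*(67441 - 675) = -196856*66766 = -13143287696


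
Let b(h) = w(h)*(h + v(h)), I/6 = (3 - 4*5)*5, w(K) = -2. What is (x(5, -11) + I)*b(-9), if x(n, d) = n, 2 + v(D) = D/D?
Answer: -10100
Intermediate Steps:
v(D) = -1 (v(D) = -2 + D/D = -2 + 1 = -1)
I = -510 (I = 6*((3 - 4*5)*5) = 6*((3 - 20)*5) = 6*(-17*5) = 6*(-85) = -510)
b(h) = 2 - 2*h (b(h) = -2*(h - 1) = -2*(-1 + h) = 2 - 2*h)
(x(5, -11) + I)*b(-9) = (5 - 510)*(2 - 2*(-9)) = -505*(2 + 18) = -505*20 = -10100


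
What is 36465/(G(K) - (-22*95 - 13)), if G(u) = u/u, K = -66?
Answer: 36465/2104 ≈ 17.331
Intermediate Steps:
G(u) = 1
36465/(G(K) - (-22*95 - 13)) = 36465/(1 - (-22*95 - 13)) = 36465/(1 - (-2090 - 13)) = 36465/(1 - 1*(-2103)) = 36465/(1 + 2103) = 36465/2104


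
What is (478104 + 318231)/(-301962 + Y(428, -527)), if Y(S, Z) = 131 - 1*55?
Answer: -796335/301886 ≈ -2.6379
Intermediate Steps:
Y(S, Z) = 76 (Y(S, Z) = 131 - 55 = 76)
(478104 + 318231)/(-301962 + Y(428, -527)) = (478104 + 318231)/(-301962 + 76) = 796335/(-301886) = 796335*(-1/301886) = -796335/301886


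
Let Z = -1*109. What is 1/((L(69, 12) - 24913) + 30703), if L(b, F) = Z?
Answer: 1/5681 ≈ 0.00017603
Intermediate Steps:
Z = -109
L(b, F) = -109
1/((L(69, 12) - 24913) + 30703) = 1/((-109 - 24913) + 30703) = 1/(-25022 + 30703) = 1/5681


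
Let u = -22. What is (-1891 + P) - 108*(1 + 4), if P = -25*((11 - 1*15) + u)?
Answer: -1781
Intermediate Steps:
P = 650 (P = -25*((11 - 1*15) - 22) = -25*((11 - 15) - 22) = -25*(-4 - 22) = -25*(-26) = 650)
(-1891 + P) - 108*(1 + 4) = (-1891 + 650) - 108*(1 + 4) = -1241 - 108*5 = -1241 - 36*15 = -1241 - 540 = -1781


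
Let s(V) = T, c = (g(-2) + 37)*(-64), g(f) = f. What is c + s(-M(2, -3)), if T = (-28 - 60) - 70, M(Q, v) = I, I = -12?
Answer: -2398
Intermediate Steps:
M(Q, v) = -12
T = -158 (T = -88 - 70 = -158)
c = -2240 (c = (-2 + 37)*(-64) = 35*(-64) = -2240)
s(V) = -158
c + s(-M(2, -3)) = -2240 - 158 = -2398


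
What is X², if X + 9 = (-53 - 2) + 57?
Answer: 49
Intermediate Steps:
X = -7 (X = -9 + ((-53 - 2) + 57) = -9 + (-55 + 57) = -9 + 2 = -7)
X² = (-7)² = 49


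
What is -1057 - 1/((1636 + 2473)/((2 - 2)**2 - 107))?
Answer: -4343106/4109 ≈ -1057.0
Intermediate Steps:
-1057 - 1/((1636 + 2473)/((2 - 2)**2 - 107)) = -1057 - 1/(4109/(0**2 - 107)) = -1057 - 1/(4109/(0 - 107)) = -1057 - 1/(4109/(-107)) = -1057 - 1/(4109*(-1/107)) = -1057 - 1/(-4109/107) = -1057 - 1*(-107/4109) = -1057 + 107/4109 = -4343106/4109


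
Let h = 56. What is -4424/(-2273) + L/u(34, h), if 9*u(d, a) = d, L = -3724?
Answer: -38015726/38641 ≈ -983.82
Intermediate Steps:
u(d, a) = d/9
-4424/(-2273) + L/u(34, h) = -4424/(-2273) - 3724/((1/9)*34) = -4424*(-1/2273) - 3724/34/9 = 4424/2273 - 3724*9/34 = 4424/2273 - 16758/17 = -38015726/38641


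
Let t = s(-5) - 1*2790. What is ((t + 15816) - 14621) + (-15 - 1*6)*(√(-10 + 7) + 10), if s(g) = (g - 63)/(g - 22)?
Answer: -48667/27 - 21*I*√3 ≈ -1802.5 - 36.373*I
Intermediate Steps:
s(g) = (-63 + g)/(-22 + g)
t = -75262/27 (t = (-63 - 5)/(-22 - 5) - 1*2790 = -68/(-27) - 2790 = -1/27*(-68) - 2790 = 68/27 - 2790 = -75262/27 ≈ -2787.5)
((t + 15816) - 14621) + (-15 - 1*6)*(√(-10 + 7) + 10) = ((-75262/27 + 15816) - 14621) + (-15 - 1*6)*(√(-10 + 7) + 10) = (351770/27 - 14621) + (-15 - 6)*(√(-3) + 10) = -42997/27 - 21*(I*√3 + 10) = -42997/27 - 21*(10 + I*√3) = -42997/27 + (-210 - 21*I*√3) = -48667/27 - 21*I*√3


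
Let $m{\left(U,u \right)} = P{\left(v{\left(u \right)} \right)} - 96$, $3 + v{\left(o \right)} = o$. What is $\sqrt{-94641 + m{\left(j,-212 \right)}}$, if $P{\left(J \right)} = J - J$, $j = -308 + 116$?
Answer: $i \sqrt{94737} \approx 307.79 i$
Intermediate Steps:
$v{\left(o \right)} = -3 + o$
$j = -192$
$P{\left(J \right)} = 0$
$m{\left(U,u \right)} = -96$ ($m{\left(U,u \right)} = 0 - 96 = -96$)
$\sqrt{-94641 + m{\left(j,-212 \right)}} = \sqrt{-94641 - 96} = \sqrt{-94737} = i \sqrt{94737}$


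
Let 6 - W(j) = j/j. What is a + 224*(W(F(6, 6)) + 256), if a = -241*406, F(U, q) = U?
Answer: -39382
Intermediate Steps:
a = -97846
W(j) = 5 (W(j) = 6 - j/j = 6 - 1*1 = 6 - 1 = 5)
a + 224*(W(F(6, 6)) + 256) = -97846 + 224*(5 + 256) = -97846 + 224*261 = -97846 + 58464 = -39382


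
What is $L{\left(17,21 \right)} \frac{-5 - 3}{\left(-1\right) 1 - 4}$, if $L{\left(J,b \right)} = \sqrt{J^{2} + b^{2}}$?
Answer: $\frac{8 \sqrt{730}}{5} \approx 43.23$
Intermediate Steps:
$L{\left(17,21 \right)} \frac{-5 - 3}{\left(-1\right) 1 - 4} = \sqrt{17^{2} + 21^{2}} \frac{-5 - 3}{\left(-1\right) 1 - 4} = \sqrt{289 + 441} \left(- \frac{8}{-1 - 4}\right) = \sqrt{730} \left(- \frac{8}{-5}\right) = \sqrt{730} \left(\left(-8\right) \left(- \frac{1}{5}\right)\right) = \sqrt{730} \cdot \frac{8}{5} = \frac{8 \sqrt{730}}{5}$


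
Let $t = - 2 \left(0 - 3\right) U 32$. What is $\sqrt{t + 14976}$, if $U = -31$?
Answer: $8 \sqrt{141} \approx 94.995$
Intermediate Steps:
$t = -5952$ ($t = - 2 \left(0 - 3\right) \left(-31\right) 32 = \left(-2\right) \left(-3\right) \left(-31\right) 32 = 6 \left(-31\right) 32 = \left(-186\right) 32 = -5952$)
$\sqrt{t + 14976} = \sqrt{-5952 + 14976} = \sqrt{9024} = 8 \sqrt{141}$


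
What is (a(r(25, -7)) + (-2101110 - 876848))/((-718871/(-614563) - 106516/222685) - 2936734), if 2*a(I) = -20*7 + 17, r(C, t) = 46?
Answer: 815107532921684545/803807175211877286 ≈ 1.0141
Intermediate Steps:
a(I) = -123/2 (a(I) = (-20*7 + 17)/2 = (-140 + 17)/2 = (½)*(-123) = -123/2)
(a(r(25, -7)) + (-2101110 - 876848))/((-718871/(-614563) - 106516/222685) - 2936734) = (-123/2 + (-2101110 - 876848))/((-718871/(-614563) - 106516/222685) - 2936734) = (-123/2 - 2977958)/((-718871*(-1/614563) - 106516*1/222685) - 2936734) = -5956039/(2*((718871/614563 - 106516/222685) - 2936734)) = -5956039/(2*(94620996127/136853961655 - 2936734)) = -5956039/(2*(-401903587605938643/136853961655)) = -5956039/2*(-136853961655/401903587605938643) = 815107532921684545/803807175211877286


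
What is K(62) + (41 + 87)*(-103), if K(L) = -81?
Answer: -13265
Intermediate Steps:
K(62) + (41 + 87)*(-103) = -81 + (41 + 87)*(-103) = -81 + 128*(-103) = -81 - 13184 = -13265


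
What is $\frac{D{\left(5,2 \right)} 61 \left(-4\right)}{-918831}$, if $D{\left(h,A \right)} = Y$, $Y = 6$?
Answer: $\frac{488}{306277} \approx 0.0015933$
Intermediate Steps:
$D{\left(h,A \right)} = 6$
$\frac{D{\left(5,2 \right)} 61 \left(-4\right)}{-918831} = \frac{6 \cdot 61 \left(-4\right)}{-918831} = 366 \left(-4\right) \left(- \frac{1}{918831}\right) = \left(-1464\right) \left(- \frac{1}{918831}\right) = \frac{488}{306277}$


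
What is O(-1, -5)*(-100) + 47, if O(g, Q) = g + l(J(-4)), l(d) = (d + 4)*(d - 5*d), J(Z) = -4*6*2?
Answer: 844947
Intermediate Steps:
J(Z) = -48 (J(Z) = -24*2 = -48)
l(d) = -4*d*(4 + d) (l(d) = (4 + d)*(-4*d) = -4*d*(4 + d))
O(g, Q) = -8448 + g (O(g, Q) = g - 4*(-48)*(4 - 48) = g - 4*(-48)*(-44) = g - 8448 = -8448 + g)
O(-1, -5)*(-100) + 47 = (-8448 - 1)*(-100) + 47 = -8449*(-100) + 47 = 844900 + 47 = 844947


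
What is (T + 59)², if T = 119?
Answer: 31684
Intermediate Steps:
(T + 59)² = (119 + 59)² = 178² = 31684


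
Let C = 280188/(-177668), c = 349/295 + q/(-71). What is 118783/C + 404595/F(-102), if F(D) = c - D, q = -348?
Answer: -11350331490915694/158574429963 ≈ -71577.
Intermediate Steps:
c = 127439/20945 (c = 349/295 - 348/(-71) = 349*(1/295) - 348*(-1/71) = 349/295 + 348/71 = 127439/20945 ≈ 6.0845)
C = -70047/44417 (C = 280188*(-1/177668) = -70047/44417 ≈ -1.5770)
F(D) = 127439/20945 - D
118783/C + 404595/F(-102) = 118783/(-70047/44417) + 404595/(127439/20945 - 1*(-102)) = 118783*(-44417/70047) + 404595/(127439/20945 + 102) = -5275984511/70047 + 404595/(2263829/20945) = -5275984511/70047 + 404595*(20945/2263829) = -5275984511/70047 + 8474242275/2263829 = -11350331490915694/158574429963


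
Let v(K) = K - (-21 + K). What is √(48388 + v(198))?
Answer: √48409 ≈ 220.02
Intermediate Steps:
v(K) = 21 (v(K) = K + (21 - K) = 21)
√(48388 + v(198)) = √(48388 + 21) = √48409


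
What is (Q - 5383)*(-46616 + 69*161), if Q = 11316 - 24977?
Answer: 676195308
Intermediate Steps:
Q = -13661
(Q - 5383)*(-46616 + 69*161) = (-13661 - 5383)*(-46616 + 69*161) = -19044*(-46616 + 11109) = -19044*(-35507) = 676195308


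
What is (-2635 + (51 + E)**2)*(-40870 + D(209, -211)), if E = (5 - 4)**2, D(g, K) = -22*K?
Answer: -2499732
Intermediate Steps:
E = 1 (E = 1**2 = 1)
(-2635 + (51 + E)**2)*(-40870 + D(209, -211)) = (-2635 + (51 + 1)**2)*(-40870 - 22*(-211)) = (-2635 + 52**2)*(-40870 + 4642) = (-2635 + 2704)*(-36228) = 69*(-36228) = -2499732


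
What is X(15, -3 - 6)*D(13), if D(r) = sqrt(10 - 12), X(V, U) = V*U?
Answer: -135*I*sqrt(2) ≈ -190.92*I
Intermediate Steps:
X(V, U) = U*V
D(r) = I*sqrt(2) (D(r) = sqrt(-2) = I*sqrt(2))
X(15, -3 - 6)*D(13) = ((-3 - 6)*15)*(I*sqrt(2)) = (-9*15)*(I*sqrt(2)) = -135*I*sqrt(2)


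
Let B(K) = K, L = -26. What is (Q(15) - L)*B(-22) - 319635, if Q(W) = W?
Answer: -320537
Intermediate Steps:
(Q(15) - L)*B(-22) - 319635 = (15 - 1*(-26))*(-22) - 319635 = (15 + 26)*(-22) - 319635 = 41*(-22) - 319635 = -902 - 319635 = -320537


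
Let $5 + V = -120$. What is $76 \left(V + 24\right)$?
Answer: $-7676$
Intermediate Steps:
$V = -125$ ($V = -5 - 120 = -125$)
$76 \left(V + 24\right) = 76 \left(-125 + 24\right) = 76 \left(-101\right) = -7676$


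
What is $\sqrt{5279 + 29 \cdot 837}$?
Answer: $4 \sqrt{1847} \approx 171.91$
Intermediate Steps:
$\sqrt{5279 + 29 \cdot 837} = \sqrt{5279 + 24273} = \sqrt{29552} = 4 \sqrt{1847}$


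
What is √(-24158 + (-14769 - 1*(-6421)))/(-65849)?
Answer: -I*√32506/65849 ≈ -0.002738*I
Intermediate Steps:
√(-24158 + (-14769 - 1*(-6421)))/(-65849) = √(-24158 + (-14769 + 6421))*(-1/65849) = √(-24158 - 8348)*(-1/65849) = √(-32506)*(-1/65849) = (I*√32506)*(-1/65849) = -I*√32506/65849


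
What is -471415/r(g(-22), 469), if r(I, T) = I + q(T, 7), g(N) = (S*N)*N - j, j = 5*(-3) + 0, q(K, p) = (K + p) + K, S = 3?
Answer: -471415/2412 ≈ -195.45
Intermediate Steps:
q(K, p) = p + 2*K
j = -15 (j = -15 + 0 = -15)
g(N) = 15 + 3*N**2 (g(N) = (3*N)*N - 1*(-15) = 3*N**2 + 15 = 15 + 3*N**2)
r(I, T) = 7 + I + 2*T (r(I, T) = I + (7 + 2*T) = 7 + I + 2*T)
-471415/r(g(-22), 469) = -471415/(7 + (15 + 3*(-22)**2) + 2*469) = -471415/(7 + (15 + 3*484) + 938) = -471415/(7 + (15 + 1452) + 938) = -471415/(7 + 1467 + 938) = -471415/2412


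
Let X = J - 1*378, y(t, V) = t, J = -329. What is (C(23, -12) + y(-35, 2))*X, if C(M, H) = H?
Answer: 33229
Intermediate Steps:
X = -707 (X = -329 - 1*378 = -329 - 378 = -707)
(C(23, -12) + y(-35, 2))*X = (-12 - 35)*(-707) = -47*(-707) = 33229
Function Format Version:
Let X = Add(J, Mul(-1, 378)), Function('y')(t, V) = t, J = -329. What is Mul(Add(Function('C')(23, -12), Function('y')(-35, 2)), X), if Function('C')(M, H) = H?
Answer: 33229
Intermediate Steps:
X = -707 (X = Add(-329, Mul(-1, 378)) = Add(-329, -378) = -707)
Mul(Add(Function('C')(23, -12), Function('y')(-35, 2)), X) = Mul(Add(-12, -35), -707) = Mul(-47, -707) = 33229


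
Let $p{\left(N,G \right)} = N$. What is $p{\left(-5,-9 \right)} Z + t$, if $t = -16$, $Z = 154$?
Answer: $-786$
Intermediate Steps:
$p{\left(-5,-9 \right)} Z + t = \left(-5\right) 154 - 16 = -770 - 16 = -786$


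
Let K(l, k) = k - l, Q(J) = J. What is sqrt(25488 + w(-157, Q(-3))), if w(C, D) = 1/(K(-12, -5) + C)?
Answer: sqrt(22939194)/30 ≈ 159.65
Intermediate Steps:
w(C, D) = 1/(7 + C) (w(C, D) = 1/((-5 - 1*(-12)) + C) = 1/((-5 + 12) + C) = 1/(7 + C))
sqrt(25488 + w(-157, Q(-3))) = sqrt(25488 + 1/(7 - 157)) = sqrt(25488 + 1/(-150)) = sqrt(25488 - 1/150) = sqrt(3823199/150) = sqrt(22939194)/30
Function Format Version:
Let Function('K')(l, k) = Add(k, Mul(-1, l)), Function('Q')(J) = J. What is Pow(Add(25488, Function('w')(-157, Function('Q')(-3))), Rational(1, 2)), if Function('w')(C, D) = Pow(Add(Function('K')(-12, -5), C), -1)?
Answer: Mul(Rational(1, 30), Pow(22939194, Rational(1, 2))) ≈ 159.65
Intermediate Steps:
Function('w')(C, D) = Pow(Add(7, C), -1) (Function('w')(C, D) = Pow(Add(Add(-5, Mul(-1, -12)), C), -1) = Pow(Add(Add(-5, 12), C), -1) = Pow(Add(7, C), -1))
Pow(Add(25488, Function('w')(-157, Function('Q')(-3))), Rational(1, 2)) = Pow(Add(25488, Pow(Add(7, -157), -1)), Rational(1, 2)) = Pow(Add(25488, Pow(-150, -1)), Rational(1, 2)) = Pow(Add(25488, Rational(-1, 150)), Rational(1, 2)) = Pow(Rational(3823199, 150), Rational(1, 2)) = Mul(Rational(1, 30), Pow(22939194, Rational(1, 2)))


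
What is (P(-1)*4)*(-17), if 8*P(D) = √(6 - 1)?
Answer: -17*√5/2 ≈ -19.007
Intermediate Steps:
P(D) = √5/8 (P(D) = √(6 - 1)/8 = √5/8)
(P(-1)*4)*(-17) = ((√5/8)*4)*(-17) = (√5/2)*(-17) = -17*√5/2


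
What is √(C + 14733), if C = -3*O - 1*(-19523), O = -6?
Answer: √34274 ≈ 185.13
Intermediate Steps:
C = 19541 (C = -3*(-6) - 1*(-19523) = 18 + 19523 = 19541)
√(C + 14733) = √(19541 + 14733) = √34274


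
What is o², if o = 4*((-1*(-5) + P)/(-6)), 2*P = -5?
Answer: 25/9 ≈ 2.7778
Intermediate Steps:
P = -5/2 (P = (½)*(-5) = -5/2 ≈ -2.5000)
o = -5/3 (o = 4*((-1*(-5) - 5/2)/(-6)) = 4*((5 - 5/2)*(-⅙)) = 4*((5/2)*(-⅙)) = 4*(-5/12) = -5/3 ≈ -1.6667)
o² = (-5/3)² = 25/9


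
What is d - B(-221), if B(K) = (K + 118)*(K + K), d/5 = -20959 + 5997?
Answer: -120336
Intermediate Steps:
d = -74810 (d = 5*(-20959 + 5997) = 5*(-14962) = -74810)
B(K) = 2*K*(118 + K) (B(K) = (118 + K)*(2*K) = 2*K*(118 + K))
d - B(-221) = -74810 - 2*(-221)*(118 - 221) = -74810 - 2*(-221)*(-103) = -74810 - 1*45526 = -74810 - 45526 = -120336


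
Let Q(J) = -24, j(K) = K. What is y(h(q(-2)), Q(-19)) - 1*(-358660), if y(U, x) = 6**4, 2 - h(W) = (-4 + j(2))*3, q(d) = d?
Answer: 359956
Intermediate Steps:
h(W) = 8 (h(W) = 2 - (-4 + 2)*3 = 2 - (-2)*3 = 2 - 1*(-6) = 2 + 6 = 8)
y(U, x) = 1296
y(h(q(-2)), Q(-19)) - 1*(-358660) = 1296 - 1*(-358660) = 1296 + 358660 = 359956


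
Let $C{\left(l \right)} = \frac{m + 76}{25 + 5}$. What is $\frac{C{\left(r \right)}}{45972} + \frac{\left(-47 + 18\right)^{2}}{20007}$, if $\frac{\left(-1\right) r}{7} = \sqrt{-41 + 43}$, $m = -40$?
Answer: $\frac{10746239}{255489390} \approx 0.042061$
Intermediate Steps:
$r = - 7 \sqrt{2}$ ($r = - 7 \sqrt{-41 + 43} = - 7 \sqrt{2} \approx -9.8995$)
$C{\left(l \right)} = \frac{6}{5}$ ($C{\left(l \right)} = \frac{-40 + 76}{25 + 5} = \frac{36}{30} = 36 \cdot \frac{1}{30} = \frac{6}{5}$)
$\frac{C{\left(r \right)}}{45972} + \frac{\left(-47 + 18\right)^{2}}{20007} = \frac{6}{5 \cdot 45972} + \frac{\left(-47 + 18\right)^{2}}{20007} = \frac{6}{5} \cdot \frac{1}{45972} + \left(-29\right)^{2} \cdot \frac{1}{20007} = \frac{1}{38310} + 841 \cdot \frac{1}{20007} = \frac{1}{38310} + \frac{841}{20007} = \frac{10746239}{255489390}$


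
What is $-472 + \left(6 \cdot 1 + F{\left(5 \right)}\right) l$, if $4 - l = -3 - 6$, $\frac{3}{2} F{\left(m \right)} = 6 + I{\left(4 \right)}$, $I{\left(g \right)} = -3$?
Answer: $-368$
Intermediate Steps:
$F{\left(m \right)} = 2$ ($F{\left(m \right)} = \frac{2 \left(6 - 3\right)}{3} = \frac{2}{3} \cdot 3 = 2$)
$l = 13$ ($l = 4 - \left(-3 - 6\right) = 4 - -9 = 4 + 9 = 13$)
$-472 + \left(6 \cdot 1 + F{\left(5 \right)}\right) l = -472 + \left(6 \cdot 1 + 2\right) 13 = -472 + \left(6 + 2\right) 13 = -472 + 8 \cdot 13 = -472 + 104 = -368$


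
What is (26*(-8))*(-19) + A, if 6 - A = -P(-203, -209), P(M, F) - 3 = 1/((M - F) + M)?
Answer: 780316/197 ≈ 3961.0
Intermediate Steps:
P(M, F) = 3 + 1/(-F + 2*M) (P(M, F) = 3 + 1/((M - F) + M) = 3 + 1/(-F + 2*M))
A = 1772/197 (A = 6 - (-1)*(-1 - 6*(-203) + 3*(-209))/(-209 - 2*(-203)) = 6 - (-1)*(-1 + 1218 - 627)/(-209 + 406) = 6 - (-1)*590/197 = 6 - 1*(-590/197) = 6 + 590/197 = 1772/197 ≈ 8.9949)
(26*(-8))*(-19) + A = (26*(-8))*(-19) + 1772/197 = -208*(-19) + 1772/197 = 3952 + 1772/197 = 780316/197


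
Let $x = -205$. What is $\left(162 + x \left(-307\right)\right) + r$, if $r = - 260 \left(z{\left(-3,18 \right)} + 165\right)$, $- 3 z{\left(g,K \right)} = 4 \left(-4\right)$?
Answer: $\frac{56431}{3} \approx 18810.0$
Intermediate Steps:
$z{\left(g,K \right)} = \frac{16}{3}$ ($z{\left(g,K \right)} = - \frac{4 \left(-4\right)}{3} = \left(- \frac{1}{3}\right) \left(-16\right) = \frac{16}{3}$)
$r = - \frac{132860}{3}$ ($r = - 260 \left(\frac{16}{3} + 165\right) = \left(-260\right) \frac{511}{3} = - \frac{132860}{3} \approx -44287.0$)
$\left(162 + x \left(-307\right)\right) + r = \left(162 - -62935\right) - \frac{132860}{3} = \left(162 + 62935\right) - \frac{132860}{3} = 63097 - \frac{132860}{3} = \frac{56431}{3}$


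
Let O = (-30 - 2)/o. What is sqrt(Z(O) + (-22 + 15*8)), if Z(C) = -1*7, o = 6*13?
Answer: sqrt(91) ≈ 9.5394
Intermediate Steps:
o = 78
O = -16/39 (O = (-30 - 2)/78 = -32*1/78 = -16/39 ≈ -0.41026)
Z(C) = -7
sqrt(Z(O) + (-22 + 15*8)) = sqrt(-7 + (-22 + 15*8)) = sqrt(-7 + (-22 + 120)) = sqrt(-7 + 98) = sqrt(91)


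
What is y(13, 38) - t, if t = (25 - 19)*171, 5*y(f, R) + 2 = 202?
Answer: -986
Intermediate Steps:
y(f, R) = 40 (y(f, R) = -2/5 + (1/5)*202 = -2/5 + 202/5 = 40)
t = 1026 (t = 6*171 = 1026)
y(13, 38) - t = 40 - 1*1026 = 40 - 1026 = -986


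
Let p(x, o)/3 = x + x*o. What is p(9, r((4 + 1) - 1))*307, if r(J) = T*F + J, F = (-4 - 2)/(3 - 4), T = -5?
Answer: -207225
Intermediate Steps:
F = 6 (F = -6/(-1) = -6*(-1) = 6)
r(J) = -30 + J (r(J) = -5*6 + J = -30 + J)
p(x, o) = 3*x + 3*o*x (p(x, o) = 3*(x + x*o) = 3*(x + o*x) = 3*x + 3*o*x)
p(9, r((4 + 1) - 1))*307 = (3*9*(1 + (-30 + ((4 + 1) - 1))))*307 = (3*9*(1 + (-30 + (5 - 1))))*307 = (3*9*(1 + (-30 + 4)))*307 = (3*9*(1 - 26))*307 = (3*9*(-25))*307 = -675*307 = -207225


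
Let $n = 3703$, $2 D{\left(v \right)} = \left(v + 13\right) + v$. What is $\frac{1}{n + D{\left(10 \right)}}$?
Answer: $\frac{2}{7439} \approx 0.00026885$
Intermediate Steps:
$D{\left(v \right)} = \frac{13}{2} + v$ ($D{\left(v \right)} = \frac{\left(v + 13\right) + v}{2} = \frac{\left(13 + v\right) + v}{2} = \frac{13 + 2 v}{2} = \frac{13}{2} + v$)
$\frac{1}{n + D{\left(10 \right)}} = \frac{1}{3703 + \left(\frac{13}{2} + 10\right)} = \frac{1}{3703 + \frac{33}{2}} = \frac{1}{\frac{7439}{2}} = \frac{2}{7439}$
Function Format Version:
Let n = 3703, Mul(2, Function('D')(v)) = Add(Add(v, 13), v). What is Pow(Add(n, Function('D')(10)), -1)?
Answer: Rational(2, 7439) ≈ 0.00026885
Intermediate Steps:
Function('D')(v) = Add(Rational(13, 2), v) (Function('D')(v) = Mul(Rational(1, 2), Add(Add(v, 13), v)) = Mul(Rational(1, 2), Add(Add(13, v), v)) = Mul(Rational(1, 2), Add(13, Mul(2, v))) = Add(Rational(13, 2), v))
Pow(Add(n, Function('D')(10)), -1) = Pow(Add(3703, Add(Rational(13, 2), 10)), -1) = Pow(Add(3703, Rational(33, 2)), -1) = Pow(Rational(7439, 2), -1) = Rational(2, 7439)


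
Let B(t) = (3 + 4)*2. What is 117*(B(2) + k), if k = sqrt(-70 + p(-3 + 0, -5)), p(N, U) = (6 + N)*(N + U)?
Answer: 1638 + 117*I*sqrt(94) ≈ 1638.0 + 1134.4*I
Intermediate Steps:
k = I*sqrt(94) (k = sqrt(-70 + ((-3 + 0)**2 + 6*(-3 + 0) + 6*(-5) + (-3 + 0)*(-5))) = sqrt(-70 + ((-3)**2 + 6*(-3) - 30 - 3*(-5))) = sqrt(-70 + (9 - 18 - 30 + 15)) = sqrt(-70 - 24) = sqrt(-94) = I*sqrt(94) ≈ 9.6954*I)
B(t) = 14 (B(t) = 7*2 = 14)
117*(B(2) + k) = 117*(14 + I*sqrt(94)) = 1638 + 117*I*sqrt(94)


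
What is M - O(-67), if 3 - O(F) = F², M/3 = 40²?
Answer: 9286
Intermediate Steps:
M = 4800 (M = 3*40² = 3*1600 = 4800)
O(F) = 3 - F²
M - O(-67) = 4800 - (3 - 1*(-67)²) = 4800 - (3 - 1*4489) = 4800 - (3 - 4489) = 4800 - 1*(-4486) = 4800 + 4486 = 9286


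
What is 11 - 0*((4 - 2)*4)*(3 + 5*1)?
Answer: 11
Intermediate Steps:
11 - 0*((4 - 2)*4)*(3 + 5*1) = 11 - 0*(2*4)*(3 + 5) = 11 - 0*8*8 = 11 - 0*64 = 11 - 1*0 = 11 + 0 = 11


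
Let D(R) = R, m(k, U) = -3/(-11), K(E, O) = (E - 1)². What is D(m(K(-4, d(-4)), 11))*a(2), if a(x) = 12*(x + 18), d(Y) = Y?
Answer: 720/11 ≈ 65.455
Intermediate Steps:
K(E, O) = (-1 + E)²
m(k, U) = 3/11 (m(k, U) = -3*(-1/11) = 3/11)
a(x) = 216 + 12*x (a(x) = 12*(18 + x) = 216 + 12*x)
D(m(K(-4, d(-4)), 11))*a(2) = 3*(216 + 12*2)/11 = 3*(216 + 24)/11 = (3/11)*240 = 720/11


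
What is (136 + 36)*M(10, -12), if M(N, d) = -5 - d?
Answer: 1204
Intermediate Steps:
(136 + 36)*M(10, -12) = (136 + 36)*(-5 - 1*(-12)) = 172*(-5 + 12) = 172*7 = 1204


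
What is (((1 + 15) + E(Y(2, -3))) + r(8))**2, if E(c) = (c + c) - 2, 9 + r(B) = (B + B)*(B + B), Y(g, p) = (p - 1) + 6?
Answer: 70225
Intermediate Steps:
Y(g, p) = 5 + p (Y(g, p) = (-1 + p) + 6 = 5 + p)
r(B) = -9 + 4*B**2 (r(B) = -9 + (B + B)*(B + B) = -9 + (2*B)*(2*B) = -9 + 4*B**2)
E(c) = -2 + 2*c (E(c) = 2*c - 2 = -2 + 2*c)
(((1 + 15) + E(Y(2, -3))) + r(8))**2 = (((1 + 15) + (-2 + 2*(5 - 3))) + (-9 + 4*8**2))**2 = ((16 + (-2 + 2*2)) + (-9 + 4*64))**2 = ((16 + (-2 + 4)) + (-9 + 256))**2 = ((16 + 2) + 247)**2 = (18 + 247)**2 = 265**2 = 70225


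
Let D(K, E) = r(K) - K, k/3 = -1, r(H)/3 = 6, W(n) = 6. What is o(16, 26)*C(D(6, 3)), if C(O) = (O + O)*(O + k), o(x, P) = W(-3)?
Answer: 1296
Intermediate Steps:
r(H) = 18 (r(H) = 3*6 = 18)
o(x, P) = 6
k = -3 (k = 3*(-1) = -3)
D(K, E) = 18 - K
C(O) = 2*O*(-3 + O) (C(O) = (O + O)*(O - 3) = (2*O)*(-3 + O) = 2*O*(-3 + O))
o(16, 26)*C(D(6, 3)) = 6*(2*(18 - 1*6)*(-3 + (18 - 1*6))) = 6*(2*(18 - 6)*(-3 + (18 - 6))) = 6*(2*12*(-3 + 12)) = 6*(2*12*9) = 6*216 = 1296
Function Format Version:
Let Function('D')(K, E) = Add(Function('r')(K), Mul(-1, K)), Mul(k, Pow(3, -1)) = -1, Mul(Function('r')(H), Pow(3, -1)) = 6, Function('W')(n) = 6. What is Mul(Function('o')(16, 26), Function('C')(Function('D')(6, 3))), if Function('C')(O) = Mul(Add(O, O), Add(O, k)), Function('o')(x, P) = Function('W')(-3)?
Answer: 1296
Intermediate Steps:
Function('r')(H) = 18 (Function('r')(H) = Mul(3, 6) = 18)
Function('o')(x, P) = 6
k = -3 (k = Mul(3, -1) = -3)
Function('D')(K, E) = Add(18, Mul(-1, K))
Function('C')(O) = Mul(2, O, Add(-3, O)) (Function('C')(O) = Mul(Add(O, O), Add(O, -3)) = Mul(Mul(2, O), Add(-3, O)) = Mul(2, O, Add(-3, O)))
Mul(Function('o')(16, 26), Function('C')(Function('D')(6, 3))) = Mul(6, Mul(2, Add(18, Mul(-1, 6)), Add(-3, Add(18, Mul(-1, 6))))) = Mul(6, Mul(2, Add(18, -6), Add(-3, Add(18, -6)))) = Mul(6, Mul(2, 12, Add(-3, 12))) = Mul(6, Mul(2, 12, 9)) = Mul(6, 216) = 1296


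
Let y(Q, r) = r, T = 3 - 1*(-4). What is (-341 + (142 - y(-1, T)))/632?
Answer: -103/316 ≈ -0.32595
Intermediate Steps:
T = 7 (T = 3 + 4 = 7)
(-341 + (142 - y(-1, T)))/632 = (-341 + (142 - 1*7))/632 = (-341 + (142 - 7))*(1/632) = (-341 + 135)*(1/632) = -206*1/632 = -103/316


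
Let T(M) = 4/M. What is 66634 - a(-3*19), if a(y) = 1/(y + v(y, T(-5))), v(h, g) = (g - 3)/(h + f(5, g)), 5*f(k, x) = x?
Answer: 5421210401/81358 ≈ 66634.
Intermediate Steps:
f(k, x) = x/5
v(h, g) = (-3 + g)/(h + g/5) (v(h, g) = (g - 3)/(h + g/5) = (-3 + g)/(h + g/5))
a(y) = 1/(y - 19/(-⅘ + 5*y)) (a(y) = 1/(y + 5*(-3 + 4/(-5))/(4/(-5) + 5*y)) = 1/(y + 5*(-3 + 4*(-⅕))/(4*(-⅕) + 5*y)) = 1/(y + 5*(-3 - ⅘)/(-⅘ + 5*y)) = 1/(y + 5*(-19/5)/(-⅘ + 5*y)) = 1/(y - 19/(-⅘ + 5*y)))
66634 - a(-3*19) = 66634 - (-4 + 25*(-3*19))/(-95 + (-3*19)*(-4 + 25*(-3*19))) = 66634 - (-4 + 25*(-57))/(-95 - 57*(-4 + 25*(-57))) = 66634 - (-4 - 1425)/(-95 - 57*(-4 - 1425)) = 66634 - (-1429)/(-95 - 57*(-1429)) = 66634 - (-1429)/(-95 + 81453) = 66634 - (-1429)/81358 = 66634 - 1*(-1429/81358) = 66634 + 1429/81358 = 5421210401/81358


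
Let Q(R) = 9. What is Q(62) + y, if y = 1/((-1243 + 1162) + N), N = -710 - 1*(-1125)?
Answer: 3007/334 ≈ 9.0030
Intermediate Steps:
N = 415 (N = -710 + 1125 = 415)
y = 1/334 (y = 1/((-1243 + 1162) + 415) = 1/(-81 + 415) = 1/334 ≈ 0.0029940)
Q(62) + y = 9 + 1/334 = 3007/334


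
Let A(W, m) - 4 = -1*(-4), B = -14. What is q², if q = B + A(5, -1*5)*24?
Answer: 31684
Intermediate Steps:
A(W, m) = 8 (A(W, m) = 4 - 1*(-4) = 4 + 4 = 8)
q = 178 (q = -14 + 8*24 = -14 + 192 = 178)
q² = 178² = 31684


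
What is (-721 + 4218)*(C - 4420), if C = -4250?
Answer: -30318990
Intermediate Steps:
(-721 + 4218)*(C - 4420) = (-721 + 4218)*(-4250 - 4420) = 3497*(-8670) = -30318990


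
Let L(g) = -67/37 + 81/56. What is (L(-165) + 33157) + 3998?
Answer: 76984405/2072 ≈ 37155.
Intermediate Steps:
L(g) = -755/2072 (L(g) = -67*1/37 + 81*(1/56) = -67/37 + 81/56 = -755/2072)
(L(-165) + 33157) + 3998 = (-755/2072 + 33157) + 3998 = 68700549/2072 + 3998 = 76984405/2072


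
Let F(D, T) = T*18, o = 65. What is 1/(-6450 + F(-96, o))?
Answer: -1/5280 ≈ -0.00018939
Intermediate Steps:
F(D, T) = 18*T
1/(-6450 + F(-96, o)) = 1/(-6450 + 18*65) = 1/(-6450 + 1170) = 1/(-5280) = -1/5280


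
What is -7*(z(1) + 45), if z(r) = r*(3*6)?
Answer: -441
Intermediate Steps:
z(r) = 18*r (z(r) = r*18 = 18*r)
-7*(z(1) + 45) = -7*(18*1 + 45) = -7*(18 + 45) = -7*63 = -441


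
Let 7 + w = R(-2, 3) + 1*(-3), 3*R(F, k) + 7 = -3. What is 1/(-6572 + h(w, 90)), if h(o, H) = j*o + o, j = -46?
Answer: -1/5972 ≈ -0.00016745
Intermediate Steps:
R(F, k) = -10/3 (R(F, k) = -7/3 + (⅓)*(-3) = -7/3 - 1 = -10/3)
w = -40/3 (w = -7 + (-10/3 + 1*(-3)) = -7 + (-10/3 - 3) = -7 - 19/3 = -40/3 ≈ -13.333)
h(o, H) = -45*o (h(o, H) = -46*o + o = -45*o)
1/(-6572 + h(w, 90)) = 1/(-6572 - 45*(-40/3)) = 1/(-6572 + 600) = 1/(-5972) = -1/5972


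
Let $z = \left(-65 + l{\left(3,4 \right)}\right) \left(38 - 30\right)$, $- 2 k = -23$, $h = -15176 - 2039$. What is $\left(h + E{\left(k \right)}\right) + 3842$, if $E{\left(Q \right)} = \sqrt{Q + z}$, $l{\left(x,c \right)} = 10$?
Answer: $-13373 + \frac{i \sqrt{1714}}{2} \approx -13373.0 + 20.7 i$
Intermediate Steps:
$h = -17215$ ($h = -15176 - 2039 = -17215$)
$k = \frac{23}{2}$ ($k = \left(- \frac{1}{2}\right) \left(-23\right) = \frac{23}{2} \approx 11.5$)
$z = -440$ ($z = \left(-65 + 10\right) \left(38 - 30\right) = \left(-55\right) 8 = -440$)
$E{\left(Q \right)} = \sqrt{-440 + Q}$ ($E{\left(Q \right)} = \sqrt{Q - 440} = \sqrt{-440 + Q}$)
$\left(h + E{\left(k \right)}\right) + 3842 = \left(-17215 + \sqrt{-440 + \frac{23}{2}}\right) + 3842 = \left(-17215 + \sqrt{- \frac{857}{2}}\right) + 3842 = \left(-17215 + \frac{i \sqrt{1714}}{2}\right) + 3842 = -13373 + \frac{i \sqrt{1714}}{2}$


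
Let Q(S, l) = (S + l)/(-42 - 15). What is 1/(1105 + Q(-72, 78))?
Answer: 19/20993 ≈ 0.00090506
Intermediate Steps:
Q(S, l) = -S/57 - l/57 (Q(S, l) = (S + l)/(-57) = (S + l)*(-1/57) = -S/57 - l/57)
1/(1105 + Q(-72, 78)) = 1/(1105 + (-1/57*(-72) - 1/57*78)) = 1/(1105 + (24/19 - 26/19)) = 1/(1105 - 2/19) = 1/(20993/19) = 19/20993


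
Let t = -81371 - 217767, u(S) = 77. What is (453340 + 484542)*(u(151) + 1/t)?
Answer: 10801411141125/149569 ≈ 7.2217e+7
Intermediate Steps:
t = -299138
(453340 + 484542)*(u(151) + 1/t) = (453340 + 484542)*(77 + 1/(-299138)) = 937882*(77 - 1/299138) = 937882*(23033625/299138) = 10801411141125/149569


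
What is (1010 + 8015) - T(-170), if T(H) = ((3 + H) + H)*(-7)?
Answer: 6666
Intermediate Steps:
T(H) = -21 - 14*H (T(H) = (3 + 2*H)*(-7) = -21 - 14*H)
(1010 + 8015) - T(-170) = (1010 + 8015) - (-21 - 14*(-170)) = 9025 - (-21 + 2380) = 9025 - 1*2359 = 9025 - 2359 = 6666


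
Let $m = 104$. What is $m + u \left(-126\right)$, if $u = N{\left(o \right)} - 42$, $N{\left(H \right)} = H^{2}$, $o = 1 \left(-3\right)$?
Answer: $4262$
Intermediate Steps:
$o = -3$
$u = -33$ ($u = \left(-3\right)^{2} - 42 = 9 - 42 = -33$)
$m + u \left(-126\right) = 104 - -4158 = 104 + 4158 = 4262$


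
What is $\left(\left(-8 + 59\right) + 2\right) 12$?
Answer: $636$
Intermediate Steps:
$\left(\left(-8 + 59\right) + 2\right) 12 = \left(51 + 2\right) 12 = 53 \cdot 12 = 636$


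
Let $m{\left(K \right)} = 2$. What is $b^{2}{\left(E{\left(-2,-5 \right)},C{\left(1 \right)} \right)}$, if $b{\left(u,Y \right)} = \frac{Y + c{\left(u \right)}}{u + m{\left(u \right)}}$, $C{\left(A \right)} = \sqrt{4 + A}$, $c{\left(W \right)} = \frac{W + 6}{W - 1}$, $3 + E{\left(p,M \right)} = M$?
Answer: $\frac{409}{2916} + \frac{\sqrt{5}}{81} \approx 0.16787$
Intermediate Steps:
$E{\left(p,M \right)} = -3 + M$
$c{\left(W \right)} = \frac{6 + W}{-1 + W}$
$b{\left(u,Y \right)} = \frac{Y + \frac{6 + u}{-1 + u}}{2 + u}$ ($b{\left(u,Y \right)} = \frac{Y + \frac{6 + u}{-1 + u}}{u + 2} = \frac{Y + \frac{6 + u}{-1 + u}}{2 + u}$)
$b^{2}{\left(E{\left(-2,-5 \right)},C{\left(1 \right)} \right)} = \left(\frac{6 - 8 + \sqrt{4 + 1} \left(-1 - 8\right)}{\left(-1 - 8\right) \left(2 - 8\right)}\right)^{2} = \left(\frac{6 - 8 + \sqrt{5} \left(-1 - 8\right)}{\left(-1 - 8\right) \left(2 - 8\right)}\right)^{2} = \left(\frac{6 - 8 + \sqrt{5} \left(-9\right)}{\left(-9\right) \left(-6\right)}\right)^{2} = \left(\left(- \frac{1}{9}\right) \left(- \frac{1}{6}\right) \left(6 - 8 - 9 \sqrt{5}\right)\right)^{2} = \left(\left(- \frac{1}{9}\right) \left(- \frac{1}{6}\right) \left(-2 - 9 \sqrt{5}\right)\right)^{2} = \left(- \frac{1}{27} - \frac{\sqrt{5}}{6}\right)^{2}$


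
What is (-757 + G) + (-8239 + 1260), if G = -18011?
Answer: -25747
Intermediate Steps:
(-757 + G) + (-8239 + 1260) = (-757 - 18011) + (-8239 + 1260) = -18768 - 6979 = -25747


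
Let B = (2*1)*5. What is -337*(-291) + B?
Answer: 98077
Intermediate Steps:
B = 10 (B = 2*5 = 10)
-337*(-291) + B = -337*(-291) + 10 = 98067 + 10 = 98077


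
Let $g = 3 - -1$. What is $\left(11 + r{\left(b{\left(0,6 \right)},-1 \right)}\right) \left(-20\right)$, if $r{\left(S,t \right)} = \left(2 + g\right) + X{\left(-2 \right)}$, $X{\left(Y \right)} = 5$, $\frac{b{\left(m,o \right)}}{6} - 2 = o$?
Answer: $-440$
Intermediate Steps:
$b{\left(m,o \right)} = 12 + 6 o$
$g = 4$ ($g = 3 + 1 = 4$)
$r{\left(S,t \right)} = 11$ ($r{\left(S,t \right)} = \left(2 + 4\right) + 5 = 6 + 5 = 11$)
$\left(11 + r{\left(b{\left(0,6 \right)},-1 \right)}\right) \left(-20\right) = \left(11 + 11\right) \left(-20\right) = 22 \left(-20\right) = -440$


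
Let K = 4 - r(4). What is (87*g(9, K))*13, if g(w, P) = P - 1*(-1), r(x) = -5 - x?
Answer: 15834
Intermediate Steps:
K = 13 (K = 4 - (-5 - 1*4) = 4 - (-5 - 4) = 4 - 1*(-9) = 4 + 9 = 13)
g(w, P) = 1 + P (g(w, P) = P + 1 = 1 + P)
(87*g(9, K))*13 = (87*(1 + 13))*13 = (87*14)*13 = 1218*13 = 15834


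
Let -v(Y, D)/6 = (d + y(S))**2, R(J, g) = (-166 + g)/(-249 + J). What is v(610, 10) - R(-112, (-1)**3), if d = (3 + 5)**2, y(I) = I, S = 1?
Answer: -9151517/361 ≈ -25350.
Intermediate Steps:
d = 64 (d = 8**2 = 64)
R(J, g) = (-166 + g)/(-249 + J)
v(Y, D) = -25350 (v(Y, D) = -6*(64 + 1)**2 = -6*65**2 = -6*4225 = -25350)
v(610, 10) - R(-112, (-1)**3) = -25350 - (-166 + (-1)**3)/(-249 - 112) = -25350 - (-166 - 1)/(-361) = -25350 - (-1)*(-167)/361 = -25350 - 1*167/361 = -25350 - 167/361 = -9151517/361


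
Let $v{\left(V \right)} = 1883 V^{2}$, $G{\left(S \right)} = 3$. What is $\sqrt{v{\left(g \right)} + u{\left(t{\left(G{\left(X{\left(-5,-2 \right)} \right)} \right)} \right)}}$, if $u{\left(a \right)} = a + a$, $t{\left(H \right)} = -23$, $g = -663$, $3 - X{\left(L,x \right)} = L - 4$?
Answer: $19 \sqrt{2292821} \approx 28770.0$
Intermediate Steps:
$X{\left(L,x \right)} = 7 - L$ ($X{\left(L,x \right)} = 3 - \left(L - 4\right) = 3 - \left(-4 + L\right) = 7 - L$)
$u{\left(a \right)} = 2 a$
$\sqrt{v{\left(g \right)} + u{\left(t{\left(G{\left(X{\left(-5,-2 \right)} \right)} \right)} \right)}} = \sqrt{1883 \left(-663\right)^{2} + 2 \left(-23\right)} = \sqrt{1883 \cdot 439569 - 46} = \sqrt{827708427 - 46} = \sqrt{827708381} = 19 \sqrt{2292821}$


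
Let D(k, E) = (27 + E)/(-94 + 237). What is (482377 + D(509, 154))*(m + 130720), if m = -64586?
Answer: 4561929404328/143 ≈ 3.1902e+10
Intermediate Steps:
D(k, E) = 27/143 + E/143 (D(k, E) = (27 + E)/143 = (27 + E)*(1/143) = 27/143 + E/143)
(482377 + D(509, 154))*(m + 130720) = (482377 + (27/143 + (1/143)*154))*(-64586 + 130720) = (482377 + (27/143 + 14/13))*66134 = (482377 + 181/143)*66134 = (68980092/143)*66134 = 4561929404328/143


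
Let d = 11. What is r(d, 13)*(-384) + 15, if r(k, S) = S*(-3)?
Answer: 14991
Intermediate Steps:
r(k, S) = -3*S
r(d, 13)*(-384) + 15 = -3*13*(-384) + 15 = -39*(-384) + 15 = 14976 + 15 = 14991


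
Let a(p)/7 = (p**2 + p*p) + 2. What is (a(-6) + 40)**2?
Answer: 311364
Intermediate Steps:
a(p) = 14 + 14*p**2 (a(p) = 7*((p**2 + p*p) + 2) = 7*((p**2 + p**2) + 2) = 7*(2*p**2 + 2) = 7*(2 + 2*p**2) = 14 + 14*p**2)
(a(-6) + 40)**2 = ((14 + 14*(-6)**2) + 40)**2 = ((14 + 14*36) + 40)**2 = ((14 + 504) + 40)**2 = (518 + 40)**2 = 558**2 = 311364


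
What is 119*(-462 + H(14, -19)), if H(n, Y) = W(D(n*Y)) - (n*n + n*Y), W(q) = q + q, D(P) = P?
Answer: -109956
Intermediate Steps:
W(q) = 2*q
H(n, Y) = -n² + Y*n (H(n, Y) = 2*(n*Y) - (n*n + n*Y) = 2*(Y*n) - (n² + Y*n) = 2*Y*n + (-n² - Y*n) = -n² + Y*n)
119*(-462 + H(14, -19)) = 119*(-462 + 14*(-19 - 1*14)) = 119*(-462 + 14*(-19 - 14)) = 119*(-462 + 14*(-33)) = 119*(-462 - 462) = 119*(-924) = -109956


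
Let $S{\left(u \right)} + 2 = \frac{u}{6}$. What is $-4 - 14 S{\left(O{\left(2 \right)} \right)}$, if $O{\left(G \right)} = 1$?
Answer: $\frac{65}{3} \approx 21.667$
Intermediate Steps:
$S{\left(u \right)} = -2 + \frac{u}{6}$
$-4 - 14 S{\left(O{\left(2 \right)} \right)} = -4 - 14 \left(-2 + \frac{1}{6} \cdot 1\right) = -4 - 14 \left(-2 + \frac{1}{6}\right) = -4 - - \frac{77}{3} = -4 + \frac{77}{3} = \frac{65}{3}$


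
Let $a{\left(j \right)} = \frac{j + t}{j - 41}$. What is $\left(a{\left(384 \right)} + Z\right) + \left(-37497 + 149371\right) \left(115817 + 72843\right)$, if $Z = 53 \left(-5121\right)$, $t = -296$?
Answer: $\frac{7239315957549}{343} \approx 2.1106 \cdot 10^{10}$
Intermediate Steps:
$Z = -271413$
$a{\left(j \right)} = \frac{-296 + j}{-41 + j}$ ($a{\left(j \right)} = \frac{j - 296}{j - 41} = \frac{-296 + j}{-41 + j}$)
$\left(a{\left(384 \right)} + Z\right) + \left(-37497 + 149371\right) \left(115817 + 72843\right) = \left(\frac{-296 + 384}{-41 + 384} - 271413\right) + \left(-37497 + 149371\right) \left(115817 + 72843\right) = \left(\frac{1}{343} \cdot 88 - 271413\right) + 111874 \cdot 188660 = \left(\frac{1}{343} \cdot 88 - 271413\right) + 21106148840 = \left(\frac{88}{343} - 271413\right) + 21106148840 = - \frac{93094571}{343} + 21106148840 = \frac{7239315957549}{343}$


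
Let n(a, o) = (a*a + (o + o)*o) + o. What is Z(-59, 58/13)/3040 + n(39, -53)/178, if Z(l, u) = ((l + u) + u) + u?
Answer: 139966583/3517280 ≈ 39.794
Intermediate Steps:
n(a, o) = o + a² + 2*o² (n(a, o) = (a² + (2*o)*o) + o = (a² + 2*o²) + o = o + a² + 2*o²)
Z(l, u) = l + 3*u (Z(l, u) = (l + 2*u) + u = l + 3*u)
Z(-59, 58/13)/3040 + n(39, -53)/178 = (-59 + 3*(58/13))/3040 + (-53 + 39² + 2*(-53)²)/178 = (-59 + 3*(58*(1/13)))*(1/3040) + (-53 + 1521 + 2*2809)*(1/178) = (-59 + 3*(58/13))*(1/3040) + (-53 + 1521 + 5618)*(1/178) = (-59 + 174/13)*(1/3040) + 7086*(1/178) = -593/13*1/3040 + 3543/89 = -593/39520 + 3543/89 = 139966583/3517280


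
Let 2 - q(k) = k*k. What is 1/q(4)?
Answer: -1/14 ≈ -0.071429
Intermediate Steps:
q(k) = 2 - k² (q(k) = 2 - k*k = 2 - k²)
1/q(4) = 1/(2 - 1*4²) = 1/(2 - 1*16) = 1/(2 - 16) = 1/(-14) = -1/14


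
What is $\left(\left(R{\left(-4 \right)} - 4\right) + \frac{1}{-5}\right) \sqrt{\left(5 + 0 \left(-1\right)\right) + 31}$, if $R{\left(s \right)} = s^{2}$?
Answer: $\frac{354}{5} \approx 70.8$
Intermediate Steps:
$\left(\left(R{\left(-4 \right)} - 4\right) + \frac{1}{-5}\right) \sqrt{\left(5 + 0 \left(-1\right)\right) + 31} = \left(\left(\left(-4\right)^{2} - 4\right) + \frac{1}{-5}\right) \sqrt{\left(5 + 0 \left(-1\right)\right) + 31} = \left(\left(16 - 4\right) - \frac{1}{5}\right) \sqrt{\left(5 + 0\right) + 31} = \left(12 - \frac{1}{5}\right) \sqrt{5 + 31} = \frac{59 \sqrt{36}}{5} = \frac{59}{5} \cdot 6 = \frac{354}{5}$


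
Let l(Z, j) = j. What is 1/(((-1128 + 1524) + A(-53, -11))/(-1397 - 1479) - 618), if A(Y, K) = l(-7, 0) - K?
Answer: -2876/1777775 ≈ -0.0016178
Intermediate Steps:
A(Y, K) = -K (A(Y, K) = 0 - K = -K)
1/(((-1128 + 1524) + A(-53, -11))/(-1397 - 1479) - 618) = 1/(((-1128 + 1524) - 1*(-11))/(-1397 - 1479) - 618) = 1/((396 + 11)/(-2876) - 618) = 1/(407*(-1/2876) - 618) = 1/(-407/2876 - 618) = 1/(-1777775/2876) = -2876/1777775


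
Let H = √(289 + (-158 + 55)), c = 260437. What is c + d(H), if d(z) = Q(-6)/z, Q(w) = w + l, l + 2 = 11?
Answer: 260437 + √186/62 ≈ 2.6044e+5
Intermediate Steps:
l = 9 (l = -2 + 11 = 9)
Q(w) = 9 + w (Q(w) = w + 9 = 9 + w)
H = √186 (H = √(289 - 103) = √186 ≈ 13.638)
d(z) = 3/z (d(z) = (9 - 6)/z = 3/z)
c + d(H) = 260437 + 3/(√186) = 260437 + 3*(√186/186) = 260437 + √186/62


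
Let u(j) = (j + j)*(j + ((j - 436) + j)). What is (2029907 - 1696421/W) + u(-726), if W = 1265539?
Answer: 7372313488044/1265539 ≈ 5.8254e+6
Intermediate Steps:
u(j) = 2*j*(-436 + 3*j) (u(j) = (2*j)*(j + ((-436 + j) + j)) = (2*j)*(j + (-436 + 2*j)) = (2*j)*(-436 + 3*j) = 2*j*(-436 + 3*j))
(2029907 - 1696421/W) + u(-726) = (2029907 - 1696421/1265539) + 2*(-726)*(-436 + 3*(-726)) = (2029907 - 1696421*1/1265539) + 2*(-726)*(-436 - 2178) = (2029907 - 1696421/1265539) + 2*(-726)*(-2614) = 2568924778452/1265539 + 3795528 = 7372313488044/1265539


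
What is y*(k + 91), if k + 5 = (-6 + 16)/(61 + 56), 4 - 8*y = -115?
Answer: 149821/117 ≈ 1280.5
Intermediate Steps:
y = 119/8 (y = 1/2 - 1/8*(-115) = 1/2 + 115/8 = 119/8 ≈ 14.875)
k = -575/117 (k = -5 + (-6 + 16)/(61 + 56) = -5 + 10/117 = -575/117 ≈ -4.9145)
y*(k + 91) = 119*(-575/117 + 91)/8 = (119/8)*(10072/117) = 149821/117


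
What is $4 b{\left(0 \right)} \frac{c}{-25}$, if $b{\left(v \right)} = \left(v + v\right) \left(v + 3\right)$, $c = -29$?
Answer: $0$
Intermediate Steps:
$b{\left(v \right)} = 2 v \left(3 + v\right)$
$4 b{\left(0 \right)} \frac{c}{-25} = 4 \cdot 2 \cdot 0 \left(3 + 0\right) \left(- \frac{29}{-25}\right) = 4 \cdot 2 \cdot 0 \cdot 3 \left(\left(-29\right) \left(- \frac{1}{25}\right)\right) = 4 \cdot 0 \cdot \frac{29}{25} = 0 \cdot \frac{29}{25} = 0$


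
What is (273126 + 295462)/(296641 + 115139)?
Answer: 142147/102945 ≈ 1.3808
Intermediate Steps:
(273126 + 295462)/(296641 + 115139) = 568588/411780 = 568588*(1/411780) = 142147/102945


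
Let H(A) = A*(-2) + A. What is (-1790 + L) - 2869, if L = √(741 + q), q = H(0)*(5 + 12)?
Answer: -4659 + √741 ≈ -4631.8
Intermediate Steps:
H(A) = -A (H(A) = -2*A + A = -A)
q = 0 (q = (-1*0)*(5 + 12) = 0*17 = 0)
L = √741 (L = √(741 + 0) = √741 ≈ 27.221)
(-1790 + L) - 2869 = (-1790 + √741) - 2869 = -4659 + √741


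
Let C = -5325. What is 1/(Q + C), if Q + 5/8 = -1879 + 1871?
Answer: -8/42669 ≈ -0.00018749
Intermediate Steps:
Q = -69/8 (Q = -5/8 + (-1879 + 1871) = -5/8 - 8 = -69/8 ≈ -8.6250)
1/(Q + C) = 1/(-69/8 - 5325) = 1/(-42669/8) = -8/42669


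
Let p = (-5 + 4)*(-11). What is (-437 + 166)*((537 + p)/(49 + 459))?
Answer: -37127/127 ≈ -292.34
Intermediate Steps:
p = 11 (p = -1*(-11) = 11)
(-437 + 166)*((537 + p)/(49 + 459)) = (-437 + 166)*((537 + 11)/(49 + 459)) = -148508/508 = -271*137/127 = -37127/127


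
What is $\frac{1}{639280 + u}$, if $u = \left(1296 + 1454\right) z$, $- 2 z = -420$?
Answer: $\frac{1}{1216780} \approx 8.2184 \cdot 10^{-7}$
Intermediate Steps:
$z = 210$ ($z = \left(- \frac{1}{2}\right) \left(-420\right) = 210$)
$u = 577500$ ($u = \left(1296 + 1454\right) 210 = 2750 \cdot 210 = 577500$)
$\frac{1}{639280 + u} = \frac{1}{639280 + 577500} = \frac{1}{1216780}$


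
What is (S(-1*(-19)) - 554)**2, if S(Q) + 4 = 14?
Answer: 295936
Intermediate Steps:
S(Q) = 10 (S(Q) = -4 + 14 = 10)
(S(-1*(-19)) - 554)**2 = (10 - 554)**2 = (-544)**2 = 295936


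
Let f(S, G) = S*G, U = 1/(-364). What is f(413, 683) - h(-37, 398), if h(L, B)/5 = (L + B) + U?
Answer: 102019741/364 ≈ 2.8027e+5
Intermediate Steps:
U = -1/364 ≈ -0.0027473
h(L, B) = -5/364 + 5*B + 5*L (h(L, B) = 5*((L + B) - 1/364) = 5*((B + L) - 1/364) = 5*(-1/364 + B + L) = -5/364 + 5*B + 5*L)
f(S, G) = G*S
f(413, 683) - h(-37, 398) = 683*413 - (-5/364 + 5*398 + 5*(-37)) = 282079 - (-5/364 + 1990 - 185) = 282079 - 1*657015/364 = 282079 - 657015/364 = 102019741/364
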